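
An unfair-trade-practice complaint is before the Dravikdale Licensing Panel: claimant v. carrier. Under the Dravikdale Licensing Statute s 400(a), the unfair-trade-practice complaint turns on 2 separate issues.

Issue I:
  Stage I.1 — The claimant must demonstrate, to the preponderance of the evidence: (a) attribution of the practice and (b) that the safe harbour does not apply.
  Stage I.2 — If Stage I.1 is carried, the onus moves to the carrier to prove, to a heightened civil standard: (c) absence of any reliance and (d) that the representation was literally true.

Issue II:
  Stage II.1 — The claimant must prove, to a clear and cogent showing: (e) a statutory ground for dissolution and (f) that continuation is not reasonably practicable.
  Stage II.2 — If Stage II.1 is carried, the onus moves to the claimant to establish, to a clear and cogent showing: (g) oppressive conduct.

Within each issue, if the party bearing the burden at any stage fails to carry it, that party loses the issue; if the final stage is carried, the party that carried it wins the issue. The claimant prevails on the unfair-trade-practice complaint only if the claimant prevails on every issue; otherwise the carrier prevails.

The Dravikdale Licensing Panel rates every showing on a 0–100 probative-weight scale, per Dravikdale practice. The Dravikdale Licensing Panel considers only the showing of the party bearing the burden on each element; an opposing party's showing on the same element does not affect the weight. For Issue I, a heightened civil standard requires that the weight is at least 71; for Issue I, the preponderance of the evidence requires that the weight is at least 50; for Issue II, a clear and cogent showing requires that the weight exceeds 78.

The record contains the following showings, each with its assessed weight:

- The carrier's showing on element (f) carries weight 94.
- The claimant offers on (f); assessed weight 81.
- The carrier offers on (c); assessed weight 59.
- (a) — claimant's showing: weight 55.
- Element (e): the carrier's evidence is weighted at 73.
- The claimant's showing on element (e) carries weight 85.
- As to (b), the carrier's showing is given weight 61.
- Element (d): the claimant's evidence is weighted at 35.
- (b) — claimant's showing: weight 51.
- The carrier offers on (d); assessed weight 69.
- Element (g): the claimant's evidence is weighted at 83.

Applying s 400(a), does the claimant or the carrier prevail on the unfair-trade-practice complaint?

claimant

— Issue I —
At Stage I.1 the claimant must meet the preponderance of the evidence (weight is at least 50): on (a) the weight is 55, ≥ 50, so (a) meets the standard; on (b) the weight is 51 (the carrier's 61 is given no effect), which does reach 50, so (b) meets the standard.
  All elements met. The burden passes to the carrier.
At Stage I.2 the carrier must meet a heightened civil standard (weight is at least 71): on (c) the weight is 59, < 71, so (c) does not meet the standard; on (d) the weight is 69 (the claimant's 35 is given no effect), which does not reach 71, so (d) does not meet the standard.
  Stage I.2 not carried; the carrier fails its burden.
The claimant prevails on this issue.
— Issue II —
Stage II.1 (claimant, a clear and cogent showing, weight exceeds 78): (e) 85 (carrier's 73 disregarded) > 78 — meets; (f) 81 (carrier's 94 disregarded) > 78 — meets.
  Stage II.1 carried; the burden remains with the claimant.
Stage II.2 (claimant, a clear and cogent showing, weight exceeds 78): (g) 83 > 78 — meets.
  The claimant carries the last stage.
All stages carried — the claimant prevails on this issue.
Per-issue: Issue I → claimant; Issue II → claimant. The claimant must prevail on every issue; overall, the claimant prevails.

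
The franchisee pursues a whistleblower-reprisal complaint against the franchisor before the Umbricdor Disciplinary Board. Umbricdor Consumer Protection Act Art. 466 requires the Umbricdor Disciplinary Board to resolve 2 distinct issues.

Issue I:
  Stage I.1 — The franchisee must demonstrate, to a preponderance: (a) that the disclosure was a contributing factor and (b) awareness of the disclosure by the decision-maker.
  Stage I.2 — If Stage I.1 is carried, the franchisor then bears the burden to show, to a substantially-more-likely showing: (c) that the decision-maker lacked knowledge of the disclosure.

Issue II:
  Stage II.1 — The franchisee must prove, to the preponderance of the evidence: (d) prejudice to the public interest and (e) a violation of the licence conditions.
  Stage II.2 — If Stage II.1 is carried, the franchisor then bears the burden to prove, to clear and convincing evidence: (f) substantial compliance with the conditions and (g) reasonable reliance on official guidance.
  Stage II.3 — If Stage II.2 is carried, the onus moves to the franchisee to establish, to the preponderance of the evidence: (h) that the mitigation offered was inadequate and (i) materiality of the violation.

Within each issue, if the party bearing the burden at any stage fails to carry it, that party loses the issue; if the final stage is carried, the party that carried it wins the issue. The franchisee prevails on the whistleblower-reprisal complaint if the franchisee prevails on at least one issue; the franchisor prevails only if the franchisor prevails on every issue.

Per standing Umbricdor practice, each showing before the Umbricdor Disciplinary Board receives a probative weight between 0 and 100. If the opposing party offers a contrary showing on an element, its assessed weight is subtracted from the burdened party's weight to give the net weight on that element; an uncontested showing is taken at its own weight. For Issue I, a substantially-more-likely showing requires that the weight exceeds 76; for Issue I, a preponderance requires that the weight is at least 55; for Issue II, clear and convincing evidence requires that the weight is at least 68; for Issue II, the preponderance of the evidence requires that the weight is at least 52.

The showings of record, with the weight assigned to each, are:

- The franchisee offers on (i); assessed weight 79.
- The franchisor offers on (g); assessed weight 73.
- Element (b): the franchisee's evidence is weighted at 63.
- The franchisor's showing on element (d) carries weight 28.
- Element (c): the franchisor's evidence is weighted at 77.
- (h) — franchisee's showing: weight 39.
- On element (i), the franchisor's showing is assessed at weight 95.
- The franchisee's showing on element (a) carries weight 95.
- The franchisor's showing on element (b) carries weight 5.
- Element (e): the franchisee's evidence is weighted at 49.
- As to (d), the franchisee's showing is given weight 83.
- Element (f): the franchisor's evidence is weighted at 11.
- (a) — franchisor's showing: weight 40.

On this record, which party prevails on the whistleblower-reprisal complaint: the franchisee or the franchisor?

— Issue I —
At Stage I.1 the franchisee must meet a preponderance (weight is at least 55): on (a) the weight is 95 less the opposing 40 gives net 55, which does reach 55, so (a) meets the standard; on (b) the weight is 63 less the opposing 5 gives net 58, which does reach 55, so (b) meets the standard.
  All elements met. The burden passes to the franchisor.
At Stage I.2 the franchisor must meet a substantially-more-likely showing (weight exceeds 76): on (c) the weight is 77, > 76, so (c) meets the standard.
  The franchisor carries the last stage.
All stages carried — the franchisor prevails on this issue.
— Issue II —
Stage II.1 — burden on franchisee; standard: the preponderance of the evidence (weight is at least 52).
    (d): 83 − 28 = 55 ≥ 52 [met]
    (e): 49 < 52 [not met]
  The franchisee does not carry Stage II.1.
The franchisor prevails on this issue.
Per-issue: Issue I → franchisor; Issue II → franchisor. The franchisee must prevail on at least one issue; overall, the franchisor prevails.

franchisor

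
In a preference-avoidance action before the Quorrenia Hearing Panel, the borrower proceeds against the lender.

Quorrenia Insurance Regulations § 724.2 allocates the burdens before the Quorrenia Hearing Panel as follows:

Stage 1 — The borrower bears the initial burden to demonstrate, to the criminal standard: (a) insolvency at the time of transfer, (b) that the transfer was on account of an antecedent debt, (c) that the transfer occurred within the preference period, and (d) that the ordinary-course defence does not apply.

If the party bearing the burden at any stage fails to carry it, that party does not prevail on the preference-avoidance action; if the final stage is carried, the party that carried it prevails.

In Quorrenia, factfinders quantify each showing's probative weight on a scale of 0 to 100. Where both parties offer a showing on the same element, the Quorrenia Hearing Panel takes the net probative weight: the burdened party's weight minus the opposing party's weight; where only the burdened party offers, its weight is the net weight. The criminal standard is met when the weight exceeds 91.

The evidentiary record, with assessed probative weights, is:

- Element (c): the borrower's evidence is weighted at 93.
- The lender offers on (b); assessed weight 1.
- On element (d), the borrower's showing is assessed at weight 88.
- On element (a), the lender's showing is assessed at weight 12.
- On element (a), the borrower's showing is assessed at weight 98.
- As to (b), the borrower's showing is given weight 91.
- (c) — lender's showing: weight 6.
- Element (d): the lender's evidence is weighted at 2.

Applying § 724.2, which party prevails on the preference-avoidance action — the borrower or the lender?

Stage 1 — burden on borrower; standard: the criminal standard (weight exceeds 91).
    (a): 98 − 12 = 86 ≤ 91 [not met]
    (b): 91 − 1 = 90 ≤ 91 [not met]
    (c): 93 − 6 = 87 ≤ 91 [not met]
    (d): 88 − 2 = 86 ≤ 91 [not met]
  The borrower does not carry Stage 1.
The analysis ends at Stage 1; the lender prevails.

lender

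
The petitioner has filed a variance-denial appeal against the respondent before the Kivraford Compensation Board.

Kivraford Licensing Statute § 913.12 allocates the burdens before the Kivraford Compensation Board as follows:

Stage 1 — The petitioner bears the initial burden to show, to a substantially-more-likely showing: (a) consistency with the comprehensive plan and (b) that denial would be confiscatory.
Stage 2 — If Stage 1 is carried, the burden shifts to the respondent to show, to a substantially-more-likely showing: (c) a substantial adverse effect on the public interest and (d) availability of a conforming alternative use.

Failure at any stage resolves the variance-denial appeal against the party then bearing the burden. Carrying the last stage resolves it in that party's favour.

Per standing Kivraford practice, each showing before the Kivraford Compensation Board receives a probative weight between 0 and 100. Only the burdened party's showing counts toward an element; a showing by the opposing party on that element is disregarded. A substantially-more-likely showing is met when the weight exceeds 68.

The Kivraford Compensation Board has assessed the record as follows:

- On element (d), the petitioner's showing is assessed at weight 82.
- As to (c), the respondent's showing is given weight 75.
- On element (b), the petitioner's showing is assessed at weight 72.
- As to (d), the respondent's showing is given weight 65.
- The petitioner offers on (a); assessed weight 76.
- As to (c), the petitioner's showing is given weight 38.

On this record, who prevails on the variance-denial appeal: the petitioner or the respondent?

Stage 1 (petitioner, a substantially-more-likely showing, weight exceeds 68): (a) 76 > 68 — meets; (b) 72 > 68 — meets.
  The petitioner carries Stage 1; the respondent now bears the burden.
Stage 2 (respondent, a substantially-more-likely showing, weight exceeds 68): (c) 75 (petitioner's 38 disregarded) > 68 — meets; (d) 65 (petitioner's 82 disregarded) ≤ 68 — fails.
  Stage 2 not carried; the respondent fails its burden.
The analysis ends at Stage 2; the petitioner prevails.

petitioner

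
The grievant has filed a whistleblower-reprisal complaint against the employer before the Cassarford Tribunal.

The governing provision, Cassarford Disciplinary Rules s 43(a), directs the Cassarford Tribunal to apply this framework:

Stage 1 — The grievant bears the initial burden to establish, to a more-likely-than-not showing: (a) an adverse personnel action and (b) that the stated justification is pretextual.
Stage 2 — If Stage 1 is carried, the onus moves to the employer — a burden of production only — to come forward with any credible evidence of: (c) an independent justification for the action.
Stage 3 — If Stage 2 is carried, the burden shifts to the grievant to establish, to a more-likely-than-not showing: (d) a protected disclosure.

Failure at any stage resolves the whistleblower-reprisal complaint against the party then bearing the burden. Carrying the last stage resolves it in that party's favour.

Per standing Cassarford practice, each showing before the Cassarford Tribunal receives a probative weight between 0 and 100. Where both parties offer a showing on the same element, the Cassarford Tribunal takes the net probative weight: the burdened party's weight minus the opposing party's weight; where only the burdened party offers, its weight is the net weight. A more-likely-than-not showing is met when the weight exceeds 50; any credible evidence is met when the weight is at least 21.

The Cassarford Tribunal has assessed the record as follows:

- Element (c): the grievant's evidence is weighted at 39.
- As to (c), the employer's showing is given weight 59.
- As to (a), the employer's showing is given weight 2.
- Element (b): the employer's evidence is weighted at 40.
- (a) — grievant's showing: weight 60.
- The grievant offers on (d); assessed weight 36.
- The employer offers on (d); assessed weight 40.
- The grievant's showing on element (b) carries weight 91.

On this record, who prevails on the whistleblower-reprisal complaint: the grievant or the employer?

Stage 1 (grievant, a more-likely-than-not showing, weight exceeds 50): (a) net 60−2=58 > 50 — meets; (b) net 91−40=51 > 50 — meets.
  Stage 1 carried; the burden shifts to the employer.
Stage 2 (employer, any credible evidence, weight is at least 21): (c) net 59−39=20 < 21 — fails.
  The employer does not carry Stage 2.
The analysis ends at Stage 2; the grievant prevails.

grievant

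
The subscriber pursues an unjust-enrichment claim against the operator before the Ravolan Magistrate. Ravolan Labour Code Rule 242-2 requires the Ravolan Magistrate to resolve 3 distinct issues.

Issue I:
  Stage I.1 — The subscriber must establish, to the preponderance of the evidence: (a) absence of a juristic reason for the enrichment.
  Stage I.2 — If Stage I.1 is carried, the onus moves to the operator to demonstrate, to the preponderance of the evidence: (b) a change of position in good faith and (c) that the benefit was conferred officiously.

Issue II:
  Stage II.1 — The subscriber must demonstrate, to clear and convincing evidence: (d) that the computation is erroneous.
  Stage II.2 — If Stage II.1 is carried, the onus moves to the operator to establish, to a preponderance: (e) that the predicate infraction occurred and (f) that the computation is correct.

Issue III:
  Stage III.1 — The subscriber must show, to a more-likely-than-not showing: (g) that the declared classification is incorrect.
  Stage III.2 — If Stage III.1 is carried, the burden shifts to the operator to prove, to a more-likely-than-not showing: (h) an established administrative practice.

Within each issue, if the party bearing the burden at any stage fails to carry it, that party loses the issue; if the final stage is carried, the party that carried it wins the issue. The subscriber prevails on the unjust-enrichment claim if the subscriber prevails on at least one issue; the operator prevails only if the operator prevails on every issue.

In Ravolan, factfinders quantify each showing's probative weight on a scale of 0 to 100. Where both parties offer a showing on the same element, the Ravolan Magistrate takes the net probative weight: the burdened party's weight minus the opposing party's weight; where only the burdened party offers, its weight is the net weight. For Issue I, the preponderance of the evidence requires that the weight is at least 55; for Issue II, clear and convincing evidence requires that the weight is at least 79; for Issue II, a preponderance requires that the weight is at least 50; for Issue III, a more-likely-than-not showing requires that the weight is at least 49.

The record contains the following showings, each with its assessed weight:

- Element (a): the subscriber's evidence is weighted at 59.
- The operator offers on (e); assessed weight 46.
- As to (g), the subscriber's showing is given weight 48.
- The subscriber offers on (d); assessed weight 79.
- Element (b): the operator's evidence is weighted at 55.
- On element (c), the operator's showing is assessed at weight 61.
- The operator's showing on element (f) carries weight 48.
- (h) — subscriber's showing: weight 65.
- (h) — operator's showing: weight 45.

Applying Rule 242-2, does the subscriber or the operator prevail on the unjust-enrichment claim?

— Issue I —
Stage I.1 — burden on subscriber; standard: the preponderance of the evidence (weight is at least 55).
    (a): 59 ≥ 55 [met]
  Stage I.1 is satisfied; the onus moves to the operator.
Stage I.2 — burden on operator; standard: the preponderance of the evidence (weight is at least 55).
    (b): 55 ≥ 55 [met]
    (c): 61 ≥ 55 [met]
  All elements met at the final stage.
With every stage satisfied, the operator prevails on this issue.
— Issue II —
At Stage II.1 the subscriber must meet clear and convincing evidence (weight is at least 79): on (d) the weight is 79, ≥ 79, so (d) meets the standard.
  Stage II.1 carried; the burden shifts to the operator.
At Stage II.2 the operator must meet a preponderance (weight is at least 50): on (e) the weight is 46, which does not reach 50, so (e) does not meet the standard; on (f) the weight is 48, which does not reach 50, so (f) does not meet the standard.
  Not every element is met, so the operator fails to carry Stage II.2.
So the subscriber prevails on this issue.
— Issue III —
Stage III.1 — burden on subscriber; standard: a more-likely-than-not showing (weight is at least 49).
    (g): 48 < 49 [not met]
  The subscriber does not carry Stage III.1.
The operator prevails on this issue.
Per-issue: Issue I → operator; Issue II → subscriber; Issue III → operator. The subscriber must prevail on at least one issue; overall, the subscriber prevails.

subscriber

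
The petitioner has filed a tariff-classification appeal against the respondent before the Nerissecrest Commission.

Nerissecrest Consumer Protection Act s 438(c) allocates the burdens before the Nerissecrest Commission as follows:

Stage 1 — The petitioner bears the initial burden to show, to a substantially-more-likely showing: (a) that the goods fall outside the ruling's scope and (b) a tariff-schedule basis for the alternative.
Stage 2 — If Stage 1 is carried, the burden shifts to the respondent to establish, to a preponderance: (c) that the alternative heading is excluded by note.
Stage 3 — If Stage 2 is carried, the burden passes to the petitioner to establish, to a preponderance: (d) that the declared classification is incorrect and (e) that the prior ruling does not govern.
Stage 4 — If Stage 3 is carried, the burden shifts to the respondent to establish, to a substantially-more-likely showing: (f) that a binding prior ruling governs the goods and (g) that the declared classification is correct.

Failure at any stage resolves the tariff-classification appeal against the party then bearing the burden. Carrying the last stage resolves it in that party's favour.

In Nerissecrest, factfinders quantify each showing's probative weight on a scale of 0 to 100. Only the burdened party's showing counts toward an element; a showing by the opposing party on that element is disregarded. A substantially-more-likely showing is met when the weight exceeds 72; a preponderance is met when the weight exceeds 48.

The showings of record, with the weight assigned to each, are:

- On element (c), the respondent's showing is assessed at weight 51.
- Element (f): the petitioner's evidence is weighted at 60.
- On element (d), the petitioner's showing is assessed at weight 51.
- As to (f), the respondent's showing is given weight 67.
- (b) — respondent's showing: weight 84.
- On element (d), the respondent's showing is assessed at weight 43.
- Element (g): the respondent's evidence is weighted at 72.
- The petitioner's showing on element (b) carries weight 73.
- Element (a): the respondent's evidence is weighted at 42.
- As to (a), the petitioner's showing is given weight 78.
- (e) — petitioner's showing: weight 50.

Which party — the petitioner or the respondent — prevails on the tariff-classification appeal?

petitioner

At Stage 1 the petitioner must meet a substantially-more-likely showing (weight exceeds 72): on (a) the weight is 78 (the respondent's 42 is given no effect), > 72, so (a) meets the standard; on (b) the weight is 73 (the respondent's 84 is given no effect), > 72, so (b) meets the standard.
  Stage 1 carried; the burden shifts to the respondent.
At Stage 2 the respondent must meet a preponderance (weight exceeds 48): on (c) the weight is 51, which does exceed 48, so (c) meets the standard.
  Stage 2 is satisfied; the onus moves to the petitioner.
At Stage 3 the petitioner must meet a preponderance (weight exceeds 48): on (d) the weight is 51 (the respondent's 43 is given no effect), which does exceed 48, so (d) meets the standard; on (e) the weight is 50, which does exceed 48, so (e) meets the standard.
  The petitioner carries Stage 3; the respondent now bears the burden.
At Stage 4 the respondent must meet a substantially-more-likely showing (weight exceeds 72): on (f) the weight is 67 (the petitioner's 60 is given no effect), ≤ 72, so (f) does not meet the standard; on (g) the weight is 72, ≤ 72, so (g) does not meet the standard.
  The respondent does not carry Stage 4.
The analysis ends at Stage 4; the petitioner prevails.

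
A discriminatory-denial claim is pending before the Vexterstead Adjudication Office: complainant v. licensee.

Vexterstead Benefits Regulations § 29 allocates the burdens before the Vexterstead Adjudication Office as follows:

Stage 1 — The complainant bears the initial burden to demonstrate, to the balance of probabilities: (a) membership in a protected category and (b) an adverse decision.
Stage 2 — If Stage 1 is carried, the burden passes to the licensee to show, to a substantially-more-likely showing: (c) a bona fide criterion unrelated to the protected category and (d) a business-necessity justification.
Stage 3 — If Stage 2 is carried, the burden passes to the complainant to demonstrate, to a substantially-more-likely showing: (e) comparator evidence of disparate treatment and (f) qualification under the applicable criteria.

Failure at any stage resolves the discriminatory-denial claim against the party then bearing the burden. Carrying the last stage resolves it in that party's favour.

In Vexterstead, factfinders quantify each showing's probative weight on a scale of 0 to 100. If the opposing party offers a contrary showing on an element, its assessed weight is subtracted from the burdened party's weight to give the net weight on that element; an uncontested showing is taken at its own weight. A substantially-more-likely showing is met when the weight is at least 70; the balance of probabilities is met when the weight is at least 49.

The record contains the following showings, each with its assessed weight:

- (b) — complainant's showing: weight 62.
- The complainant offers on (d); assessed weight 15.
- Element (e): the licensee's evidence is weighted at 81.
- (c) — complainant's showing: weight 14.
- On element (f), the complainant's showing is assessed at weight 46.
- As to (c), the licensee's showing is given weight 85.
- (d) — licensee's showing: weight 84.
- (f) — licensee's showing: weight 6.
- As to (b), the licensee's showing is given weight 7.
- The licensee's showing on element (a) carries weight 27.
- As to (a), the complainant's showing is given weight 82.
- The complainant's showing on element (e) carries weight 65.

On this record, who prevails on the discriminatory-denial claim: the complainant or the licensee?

Stage 1 (complainant, the balance of probabilities, weight is at least 49): (a) net 82−27=55 ≥ 49 — meets; (b) net 62−7=55 ≥ 49 — meets.
  The complainant carries Stage 1; the licensee now bears the burden.
Stage 2 (licensee, a substantially-more-likely showing, weight is at least 70): (c) net 85−14=71 ≥ 70 — meets; (d) net 84−15=69 < 70 — fails.
  Stage 2 not carried; the licensee fails its burden.
The analysis ends at Stage 2; the complainant prevails.

complainant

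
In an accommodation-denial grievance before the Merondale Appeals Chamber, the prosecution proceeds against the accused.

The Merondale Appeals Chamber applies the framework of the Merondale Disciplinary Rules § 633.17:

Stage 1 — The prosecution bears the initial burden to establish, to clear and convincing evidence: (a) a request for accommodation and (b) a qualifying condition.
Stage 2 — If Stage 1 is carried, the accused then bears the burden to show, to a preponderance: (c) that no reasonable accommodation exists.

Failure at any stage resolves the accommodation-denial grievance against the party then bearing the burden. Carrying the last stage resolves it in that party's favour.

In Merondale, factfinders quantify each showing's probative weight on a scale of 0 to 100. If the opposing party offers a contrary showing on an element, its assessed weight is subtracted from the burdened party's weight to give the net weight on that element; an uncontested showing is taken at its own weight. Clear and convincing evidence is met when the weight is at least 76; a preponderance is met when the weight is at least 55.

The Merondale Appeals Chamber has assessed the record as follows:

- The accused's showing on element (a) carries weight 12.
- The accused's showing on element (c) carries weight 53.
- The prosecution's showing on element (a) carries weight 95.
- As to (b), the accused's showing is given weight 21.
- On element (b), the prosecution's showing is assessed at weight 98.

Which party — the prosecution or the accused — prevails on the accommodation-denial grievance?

prosecution

At Stage 1 the prosecution must meet clear and convincing evidence (weight is at least 76): on (a) the weight is 95 less the opposing 12 gives net 83, ≥ 76, so (a) meets the standard; on (b) the weight is 98 less the opposing 21 gives net 77, ≥ 76, so (b) meets the standard.
  All elements met. The burden passes to the accused.
At Stage 2 the accused must meet a preponderance (weight is at least 55): on (c) the weight is 53, < 55, so (c) does not meet the standard.
  Stage 2 not carried; the accused fails its burden.
The prosecution prevails.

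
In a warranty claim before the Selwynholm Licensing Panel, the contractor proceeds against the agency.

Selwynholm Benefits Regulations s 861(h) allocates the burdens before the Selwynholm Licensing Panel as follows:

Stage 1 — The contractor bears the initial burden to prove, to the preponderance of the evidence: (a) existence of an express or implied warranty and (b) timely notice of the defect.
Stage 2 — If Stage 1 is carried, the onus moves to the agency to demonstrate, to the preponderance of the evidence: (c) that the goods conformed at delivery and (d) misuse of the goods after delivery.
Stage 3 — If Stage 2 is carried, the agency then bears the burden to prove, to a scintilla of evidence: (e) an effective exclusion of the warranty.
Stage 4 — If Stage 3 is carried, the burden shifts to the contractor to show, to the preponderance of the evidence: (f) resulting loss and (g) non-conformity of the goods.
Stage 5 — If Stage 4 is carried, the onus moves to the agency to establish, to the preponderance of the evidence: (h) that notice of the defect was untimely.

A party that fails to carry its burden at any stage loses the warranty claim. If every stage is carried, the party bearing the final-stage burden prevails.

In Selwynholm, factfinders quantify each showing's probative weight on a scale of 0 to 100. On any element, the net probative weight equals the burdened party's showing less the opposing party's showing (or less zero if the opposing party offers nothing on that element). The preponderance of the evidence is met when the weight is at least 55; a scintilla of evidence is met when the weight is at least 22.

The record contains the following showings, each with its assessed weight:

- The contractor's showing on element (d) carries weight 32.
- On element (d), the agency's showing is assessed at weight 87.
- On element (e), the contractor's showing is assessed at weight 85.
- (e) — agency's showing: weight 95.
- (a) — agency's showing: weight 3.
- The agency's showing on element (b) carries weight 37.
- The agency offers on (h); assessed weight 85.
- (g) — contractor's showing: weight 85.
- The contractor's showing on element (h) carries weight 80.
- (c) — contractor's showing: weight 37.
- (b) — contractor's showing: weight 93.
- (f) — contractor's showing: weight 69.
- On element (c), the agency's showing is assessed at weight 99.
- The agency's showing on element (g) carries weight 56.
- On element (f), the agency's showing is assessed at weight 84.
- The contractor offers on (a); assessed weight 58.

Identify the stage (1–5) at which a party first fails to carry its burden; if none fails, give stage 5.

stage 3

Stage 1 — burden on contractor; standard: the preponderance of the evidence (weight is at least 55).
    (a): 58 − 3 = 55 ≥ 55 [met]
    (b): 93 − 37 = 56 ≥ 55 [met]
  Stage 1 is satisfied; the onus moves to the agency.
Stage 2 — burden on agency; standard: the preponderance of the evidence (weight is at least 55).
    (c): 99 − 37 = 62 ≥ 55 [met]
    (d): 87 − 32 = 55 ≥ 55 [met]
  Stage 2 carried; the burden remains with the agency.
Stage 3 — burden on agency; standard: a scintilla of evidence (weight is at least 22).
    (e): 95 − 85 = 10 < 22 [not met]
  Stage 3 not carried; the agency fails its burden.
The analysis ends at Stage 3; the contractor prevails.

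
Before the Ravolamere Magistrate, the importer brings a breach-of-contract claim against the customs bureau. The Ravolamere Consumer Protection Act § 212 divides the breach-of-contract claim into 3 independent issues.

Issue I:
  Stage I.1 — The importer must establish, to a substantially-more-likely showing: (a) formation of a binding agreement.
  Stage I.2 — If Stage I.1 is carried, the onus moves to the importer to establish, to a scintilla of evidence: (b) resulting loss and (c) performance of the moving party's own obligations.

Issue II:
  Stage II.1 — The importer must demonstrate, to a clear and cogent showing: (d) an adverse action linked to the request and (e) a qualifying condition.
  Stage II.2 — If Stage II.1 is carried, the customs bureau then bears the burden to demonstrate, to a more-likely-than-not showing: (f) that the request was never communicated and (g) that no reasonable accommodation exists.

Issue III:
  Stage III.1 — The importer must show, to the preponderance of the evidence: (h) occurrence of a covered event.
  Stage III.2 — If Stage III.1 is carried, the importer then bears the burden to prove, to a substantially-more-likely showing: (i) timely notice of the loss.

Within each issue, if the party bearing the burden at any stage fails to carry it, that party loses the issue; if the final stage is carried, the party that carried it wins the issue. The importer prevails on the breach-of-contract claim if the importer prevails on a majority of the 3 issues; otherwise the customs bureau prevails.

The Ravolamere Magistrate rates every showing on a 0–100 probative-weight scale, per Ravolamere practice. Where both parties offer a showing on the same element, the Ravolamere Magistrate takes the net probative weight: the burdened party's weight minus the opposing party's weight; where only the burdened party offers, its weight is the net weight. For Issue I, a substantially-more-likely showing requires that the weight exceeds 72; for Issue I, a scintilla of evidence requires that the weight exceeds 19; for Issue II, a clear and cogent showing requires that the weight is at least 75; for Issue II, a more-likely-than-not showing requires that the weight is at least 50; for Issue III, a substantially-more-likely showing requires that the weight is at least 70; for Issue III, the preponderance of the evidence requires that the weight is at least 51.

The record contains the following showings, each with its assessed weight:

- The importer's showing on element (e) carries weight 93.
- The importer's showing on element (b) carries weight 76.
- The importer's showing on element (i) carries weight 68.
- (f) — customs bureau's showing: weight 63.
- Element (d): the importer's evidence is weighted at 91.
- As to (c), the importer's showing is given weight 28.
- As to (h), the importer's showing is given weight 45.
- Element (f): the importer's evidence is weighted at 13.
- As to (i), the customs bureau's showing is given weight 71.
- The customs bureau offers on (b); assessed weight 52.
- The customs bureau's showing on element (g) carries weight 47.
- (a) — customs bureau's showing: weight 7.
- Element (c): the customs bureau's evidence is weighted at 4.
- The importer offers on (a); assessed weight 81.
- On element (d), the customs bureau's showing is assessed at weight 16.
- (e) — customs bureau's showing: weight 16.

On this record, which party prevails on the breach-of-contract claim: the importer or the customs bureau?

— Issue I —
At Stage I.1 the importer must meet a substantially-more-likely showing (weight exceeds 72): on (a) the weight is 81 less the opposing 7 gives net 74, which does exceed 72, so (a) meets the standard.
  Stage I.1 is satisfied; the importer continues to bear the burden.
At Stage I.2 the importer must meet a scintilla of evidence (weight exceeds 19): on (b) the weight is 76 less the opposing 52 gives net 24, > 19, so (b) meets the standard; on (c) the weight is 28 less the opposing 4 gives net 24, which does exceed 19, so (c) meets the standard.
  All elements met at the final stage.
All stages carried — the importer prevails on this issue.
— Issue II —
At Stage II.1 the importer must meet a clear and cogent showing (weight is at least 75): on (d) the weight is 91 less the opposing 16 gives net 75, which does reach 75, so (d) meets the standard; on (e) the weight is 93 less the opposing 16 gives net 77, which does reach 75, so (e) meets the standard.
  All elements met. The burden passes to the customs bureau.
At Stage II.2 the customs bureau must meet a more-likely-than-not showing (weight is at least 50): on (f) the weight is 63 less the opposing 13 gives net 50, ≥ 50, so (f) meets the standard; on (g) the weight is 47, < 50, so (g) does not meet the standard.
  Not every element is met, so the customs bureau fails to carry Stage II.2.
The analysis ends at Stage II.2; the importer prevails on this issue.
— Issue III —
At Stage III.1 the importer must meet the preponderance of the evidence (weight is at least 51): on (h) the weight is 45, which does not reach 51, so (h) does not meet the standard.
  Stage III.1 not carried; the importer fails its burden.
The customs bureau prevails on this issue.
Per-issue: Issue I → importer; Issue II → importer; Issue III → customs bureau. The importer must prevail on a majority of issues; overall, the importer prevails.

importer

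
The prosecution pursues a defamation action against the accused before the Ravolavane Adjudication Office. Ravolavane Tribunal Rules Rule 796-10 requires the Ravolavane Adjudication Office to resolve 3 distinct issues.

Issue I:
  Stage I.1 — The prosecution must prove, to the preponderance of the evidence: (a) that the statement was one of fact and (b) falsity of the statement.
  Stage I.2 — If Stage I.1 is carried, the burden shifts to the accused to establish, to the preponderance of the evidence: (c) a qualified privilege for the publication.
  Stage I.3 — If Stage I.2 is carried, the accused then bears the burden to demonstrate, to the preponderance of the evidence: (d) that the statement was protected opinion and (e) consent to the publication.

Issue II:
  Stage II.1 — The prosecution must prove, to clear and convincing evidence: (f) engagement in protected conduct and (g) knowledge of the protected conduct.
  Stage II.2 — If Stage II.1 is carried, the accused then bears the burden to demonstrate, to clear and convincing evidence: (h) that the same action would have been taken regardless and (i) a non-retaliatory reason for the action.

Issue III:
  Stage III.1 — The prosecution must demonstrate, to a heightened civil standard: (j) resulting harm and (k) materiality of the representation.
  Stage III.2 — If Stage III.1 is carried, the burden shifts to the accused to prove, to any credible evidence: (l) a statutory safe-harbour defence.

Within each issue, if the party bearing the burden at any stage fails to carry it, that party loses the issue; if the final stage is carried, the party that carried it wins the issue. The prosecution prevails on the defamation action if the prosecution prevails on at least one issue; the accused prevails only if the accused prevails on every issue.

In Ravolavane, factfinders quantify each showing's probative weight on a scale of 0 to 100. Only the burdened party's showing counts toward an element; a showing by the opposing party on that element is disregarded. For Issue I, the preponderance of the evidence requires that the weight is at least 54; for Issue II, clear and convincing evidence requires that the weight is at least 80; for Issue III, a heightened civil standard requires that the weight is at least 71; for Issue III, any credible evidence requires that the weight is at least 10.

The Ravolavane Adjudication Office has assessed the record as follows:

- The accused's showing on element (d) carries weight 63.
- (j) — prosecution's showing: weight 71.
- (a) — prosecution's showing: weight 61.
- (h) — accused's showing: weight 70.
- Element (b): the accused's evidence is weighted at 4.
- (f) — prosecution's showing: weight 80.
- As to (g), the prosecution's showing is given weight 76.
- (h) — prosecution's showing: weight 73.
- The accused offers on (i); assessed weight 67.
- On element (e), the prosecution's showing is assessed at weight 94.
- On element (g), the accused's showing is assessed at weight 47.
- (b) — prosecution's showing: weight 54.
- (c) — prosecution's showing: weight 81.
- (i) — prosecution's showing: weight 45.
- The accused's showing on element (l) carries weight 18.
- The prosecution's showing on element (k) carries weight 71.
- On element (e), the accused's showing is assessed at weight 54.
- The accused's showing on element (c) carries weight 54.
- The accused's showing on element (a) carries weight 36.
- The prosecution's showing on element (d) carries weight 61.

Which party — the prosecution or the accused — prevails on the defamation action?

accused

— Issue I —
Stage I.1 (prosecution, the preponderance of the evidence, weight is at least 54): (a) 61 (accused's 36 disregarded) ≥ 54 — meets; (b) 54 (accused's 4 disregarded) ≥ 54 — meets.
  Stage I.1 carried; the burden shifts to the accused.
Stage I.2 (accused, the preponderance of the evidence, weight is at least 54): (c) 54 (prosecution's 81 disregarded) ≥ 54 — meets.
  Stage I.2 is satisfied; the accused continues to bear the burden.
Stage I.3 (accused, the preponderance of the evidence, weight is at least 54): (d) 63 (prosecution's 61 disregarded) ≥ 54 — meets; (e) 54 (prosecution's 94 disregarded) ≥ 54 — meets.
  All elements met at the final stage.
Every stage carried; the accused prevails on this issue.
— Issue II —
At Stage II.1 the prosecution must meet clear and convincing evidence (weight is at least 80): on (f) the weight is 80, which does reach 80, so (f) meets the standard; on (g) the weight is 76 (the accused's 47 is given no effect), which does not reach 80, so (g) does not meet the standard.
  Stage II.1 not carried; the prosecution fails its burden.
The analysis ends at Stage II.1; the accused prevails on this issue.
— Issue III —
At Stage III.1 the prosecution must meet a heightened civil standard (weight is at least 71): on (j) the weight is 71, which does reach 71, so (j) meets the standard; on (k) the weight is 71, ≥ 71, so (k) meets the standard.
  All elements met. The burden passes to the accused.
At Stage III.2 the accused must meet any credible evidence (weight is at least 10): on (l) the weight is 18, ≥ 10, so (l) meets the standard.
  Stage III.2 carried; the final stage is satisfied.
Every stage carried; the accused prevails on this issue.
Per-issue: Issue I → accused; Issue II → accused; Issue III → accused. The prosecution must prevail on at least one issue; overall, the accused prevails.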